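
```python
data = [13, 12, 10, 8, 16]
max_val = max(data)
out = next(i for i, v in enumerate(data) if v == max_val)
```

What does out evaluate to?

Step 1: max([13, 12, 10, 8, 16]) = 16.
Step 2: Find first index where value == 16:
  Index 0: 13 != 16
  Index 1: 12 != 16
  Index 2: 10 != 16
  Index 3: 8 != 16
  Index 4: 16 == 16, found!
Therefore out = 4.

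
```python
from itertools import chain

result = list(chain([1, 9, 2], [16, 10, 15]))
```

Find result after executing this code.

Step 1: chain() concatenates iterables: [1, 9, 2] + [16, 10, 15].
Therefore result = [1, 9, 2, 16, 10, 15].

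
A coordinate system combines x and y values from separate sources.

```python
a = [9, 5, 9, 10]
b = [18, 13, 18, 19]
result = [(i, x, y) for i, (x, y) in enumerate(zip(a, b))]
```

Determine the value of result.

Step 1: enumerate(zip(a, b)) gives index with paired elements:
  i=0: (9, 18)
  i=1: (5, 13)
  i=2: (9, 18)
  i=3: (10, 19)
Therefore result = [(0, 9, 18), (1, 5, 13), (2, 9, 18), (3, 10, 19)].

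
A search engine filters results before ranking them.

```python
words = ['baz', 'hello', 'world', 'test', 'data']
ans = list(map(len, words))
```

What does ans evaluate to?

Step 1: Map len() to each word:
  'baz' -> 3
  'hello' -> 5
  'world' -> 5
  'test' -> 4
  'data' -> 4
Therefore ans = [3, 5, 5, 4, 4].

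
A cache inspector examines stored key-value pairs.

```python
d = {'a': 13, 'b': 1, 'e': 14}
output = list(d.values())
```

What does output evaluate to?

Step 1: d.values() returns the dictionary values in insertion order.
Therefore output = [13, 1, 14].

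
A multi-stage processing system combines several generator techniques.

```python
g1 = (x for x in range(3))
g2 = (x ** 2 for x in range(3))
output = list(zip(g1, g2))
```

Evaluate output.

Step 1: g1 produces [0, 1, 2].
Step 2: g2 produces [0, 1, 4].
Step 3: zip pairs them: [(0, 0), (1, 1), (2, 4)].
Therefore output = [(0, 0), (1, 1), (2, 4)].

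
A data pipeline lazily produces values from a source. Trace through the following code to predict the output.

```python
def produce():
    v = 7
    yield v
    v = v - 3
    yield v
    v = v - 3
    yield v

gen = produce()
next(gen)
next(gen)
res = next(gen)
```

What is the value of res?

Step 1: Trace through generator execution:
  Yield 1: v starts at 7, yield 7
  Yield 2: v = 7 - 3 = 4, yield 4
  Yield 3: v = 4 - 3 = 1, yield 1
Step 2: First next() gets 7, second next() gets the second value, third next() yields 1.
Therefore res = 1.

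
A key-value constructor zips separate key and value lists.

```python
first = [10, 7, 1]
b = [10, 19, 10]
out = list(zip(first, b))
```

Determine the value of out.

Step 1: zip pairs elements at same index:
  Index 0: (10, 10)
  Index 1: (7, 19)
  Index 2: (1, 10)
Therefore out = [(10, 10), (7, 19), (1, 10)].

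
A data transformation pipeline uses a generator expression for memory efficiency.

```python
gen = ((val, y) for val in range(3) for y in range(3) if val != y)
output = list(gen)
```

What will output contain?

Step 1: Nested generator over range(3) x range(3) where val != y:
  (0, 0): excluded (val == y)
  (0, 1): included
  (0, 2): included
  (1, 0): included
  (1, 1): excluded (val == y)
  (1, 2): included
  (2, 0): included
  (2, 1): included
  (2, 2): excluded (val == y)
Therefore output = [(0, 1), (0, 2), (1, 0), (1, 2), (2, 0), (2, 1)].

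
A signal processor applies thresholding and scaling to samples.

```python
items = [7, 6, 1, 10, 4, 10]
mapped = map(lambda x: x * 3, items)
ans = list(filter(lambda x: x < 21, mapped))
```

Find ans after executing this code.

Step 1: Map x * 3:
  7 -> 21
  6 -> 18
  1 -> 3
  10 -> 30
  4 -> 12
  10 -> 30
Step 2: Filter for < 21:
  21: removed
  18: kept
  3: kept
  30: removed
  12: kept
  30: removed
Therefore ans = [18, 3, 12].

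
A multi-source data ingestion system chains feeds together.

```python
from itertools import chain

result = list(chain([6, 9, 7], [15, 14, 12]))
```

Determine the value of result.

Step 1: chain() concatenates iterables: [6, 9, 7] + [15, 14, 12].
Therefore result = [6, 9, 7, 15, 14, 12].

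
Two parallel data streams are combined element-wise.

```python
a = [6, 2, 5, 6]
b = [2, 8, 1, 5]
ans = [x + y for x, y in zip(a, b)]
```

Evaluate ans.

Step 1: Add corresponding elements:
  6 + 2 = 8
  2 + 8 = 10
  5 + 1 = 6
  6 + 5 = 11
Therefore ans = [8, 10, 6, 11].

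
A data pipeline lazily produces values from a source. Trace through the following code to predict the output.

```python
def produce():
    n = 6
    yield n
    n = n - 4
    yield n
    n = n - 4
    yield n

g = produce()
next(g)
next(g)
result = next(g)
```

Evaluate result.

Step 1: Trace through generator execution:
  Yield 1: n starts at 6, yield 6
  Yield 2: n = 6 - 4 = 2, yield 2
  Yield 3: n = 2 - 4 = -2, yield -2
Step 2: First next() gets 6, second next() gets the second value, third next() yields -2.
Therefore result = -2.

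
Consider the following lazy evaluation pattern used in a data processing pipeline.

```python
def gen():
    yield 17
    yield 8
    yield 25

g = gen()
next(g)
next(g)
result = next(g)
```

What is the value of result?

Step 1: gen() creates a generator.
Step 2: next(g) yields 17 (consumed and discarded).
Step 3: next(g) yields 8 (consumed and discarded).
Step 4: next(g) yields 25, assigned to result.
Therefore result = 25.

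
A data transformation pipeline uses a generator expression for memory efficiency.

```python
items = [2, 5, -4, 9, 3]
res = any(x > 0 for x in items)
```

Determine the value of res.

Step 1: Check x > 0 for each element in [2, 5, -4, 9, 3]:
  2 > 0: True
  5 > 0: True
  -4 > 0: False
  9 > 0: True
  3 > 0: True
Step 2: any() returns True.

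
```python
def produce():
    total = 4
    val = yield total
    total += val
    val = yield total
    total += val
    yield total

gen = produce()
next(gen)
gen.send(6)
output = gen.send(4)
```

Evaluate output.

Step 1: next() -> yield total=4.
Step 2: send(6) -> val=6, total = 4+6 = 10, yield 10.
Step 3: send(4) -> val=4, total = 10+4 = 14, yield 14.
Therefore output = 14.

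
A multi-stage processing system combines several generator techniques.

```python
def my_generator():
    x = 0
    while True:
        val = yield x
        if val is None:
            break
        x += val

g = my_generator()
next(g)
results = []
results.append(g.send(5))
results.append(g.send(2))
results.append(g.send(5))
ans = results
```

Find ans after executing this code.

Step 1: next(g) -> yield 0.
Step 2: send(5) -> x = 5, yield 5.
Step 3: send(2) -> x = 7, yield 7.
Step 4: send(5) -> x = 12, yield 12.
Therefore ans = [5, 7, 12].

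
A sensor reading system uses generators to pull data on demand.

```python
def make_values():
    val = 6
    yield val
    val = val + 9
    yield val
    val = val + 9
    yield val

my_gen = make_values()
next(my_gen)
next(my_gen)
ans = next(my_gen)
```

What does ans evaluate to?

Step 1: Trace through generator execution:
  Yield 1: val starts at 6, yield 6
  Yield 2: val = 6 + 9 = 15, yield 15
  Yield 3: val = 15 + 9 = 24, yield 24
Step 2: First next() gets 6, second next() gets the second value, third next() yields 24.
Therefore ans = 24.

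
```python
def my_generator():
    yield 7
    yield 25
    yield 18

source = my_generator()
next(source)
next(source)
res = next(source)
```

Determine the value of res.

Step 1: my_generator() creates a generator.
Step 2: next(source) yields 7 (consumed and discarded).
Step 3: next(source) yields 25 (consumed and discarded).
Step 4: next(source) yields 18, assigned to res.
Therefore res = 18.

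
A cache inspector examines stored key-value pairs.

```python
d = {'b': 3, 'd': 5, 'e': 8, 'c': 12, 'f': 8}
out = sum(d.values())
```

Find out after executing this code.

Step 1: d.values() = [3, 5, 8, 12, 8].
Step 2: sum = 36.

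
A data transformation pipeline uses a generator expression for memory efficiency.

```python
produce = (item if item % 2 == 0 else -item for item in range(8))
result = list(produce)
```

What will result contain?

Step 1: For each item in range(8), yield item if even, else -item:
  item=0: even, yield 0
  item=1: odd, yield -1
  item=2: even, yield 2
  item=3: odd, yield -3
  item=4: even, yield 4
  item=5: odd, yield -5
  item=6: even, yield 6
  item=7: odd, yield -7
Therefore result = [0, -1, 2, -3, 4, -5, 6, -7].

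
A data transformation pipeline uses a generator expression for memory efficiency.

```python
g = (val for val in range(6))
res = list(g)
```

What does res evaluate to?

Step 1: Generator expression iterates range(6): [0, 1, 2, 3, 4, 5].
Step 2: list() collects all values.
Therefore res = [0, 1, 2, 3, 4, 5].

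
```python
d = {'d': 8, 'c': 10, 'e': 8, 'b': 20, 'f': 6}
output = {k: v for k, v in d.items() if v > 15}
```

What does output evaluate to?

Step 1: Filter items where value > 15:
  'd': 8 <= 15: removed
  'c': 10 <= 15: removed
  'e': 8 <= 15: removed
  'b': 20 > 15: kept
  'f': 6 <= 15: removed
Therefore output = {'b': 20}.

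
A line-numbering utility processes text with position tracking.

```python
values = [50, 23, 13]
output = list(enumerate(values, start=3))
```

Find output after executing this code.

Step 1: enumerate with start=3:
  (3, 50)
  (4, 23)
  (5, 13)
Therefore output = [(3, 50), (4, 23), (5, 13)].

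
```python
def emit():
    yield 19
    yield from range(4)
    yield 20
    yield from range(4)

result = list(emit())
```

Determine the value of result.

Step 1: Trace yields in order:
  yield 19
  yield 0
  yield 1
  yield 2
  yield 3
  yield 20
  yield 0
  yield 1
  yield 2
  yield 3
Therefore result = [19, 0, 1, 2, 3, 20, 0, 1, 2, 3].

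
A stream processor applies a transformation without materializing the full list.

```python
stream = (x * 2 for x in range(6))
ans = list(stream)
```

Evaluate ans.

Step 1: For each x in range(6), compute x*2:
  x=0: 0*2 = 0
  x=1: 1*2 = 2
  x=2: 2*2 = 4
  x=3: 3*2 = 6
  x=4: 4*2 = 8
  x=5: 5*2 = 10
Therefore ans = [0, 2, 4, 6, 8, 10].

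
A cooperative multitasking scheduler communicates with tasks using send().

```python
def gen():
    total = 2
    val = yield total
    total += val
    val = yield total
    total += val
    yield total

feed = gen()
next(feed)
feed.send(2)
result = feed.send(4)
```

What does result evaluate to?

Step 1: next() -> yield total=2.
Step 2: send(2) -> val=2, total = 2+2 = 4, yield 4.
Step 3: send(4) -> val=4, total = 4+4 = 8, yield 8.
Therefore result = 8.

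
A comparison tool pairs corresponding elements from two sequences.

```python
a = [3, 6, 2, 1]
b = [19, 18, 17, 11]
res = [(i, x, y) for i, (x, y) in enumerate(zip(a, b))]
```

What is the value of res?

Step 1: enumerate(zip(a, b)) gives index with paired elements:
  i=0: (3, 19)
  i=1: (6, 18)
  i=2: (2, 17)
  i=3: (1, 11)
Therefore res = [(0, 3, 19), (1, 6, 18), (2, 2, 17), (3, 1, 11)].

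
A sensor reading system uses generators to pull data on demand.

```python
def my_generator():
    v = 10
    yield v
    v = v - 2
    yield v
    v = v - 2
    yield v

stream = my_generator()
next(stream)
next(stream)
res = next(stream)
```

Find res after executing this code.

Step 1: Trace through generator execution:
  Yield 1: v starts at 10, yield 10
  Yield 2: v = 10 - 2 = 8, yield 8
  Yield 3: v = 8 - 2 = 6, yield 6
Step 2: First next() gets 10, second next() gets the second value, third next() yields 6.
Therefore res = 6.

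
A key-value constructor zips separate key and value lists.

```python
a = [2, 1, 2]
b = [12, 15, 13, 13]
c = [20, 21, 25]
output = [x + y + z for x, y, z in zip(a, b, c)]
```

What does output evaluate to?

Step 1: zip three lists (truncates to shortest, len=3):
  2 + 12 + 20 = 34
  1 + 15 + 21 = 37
  2 + 13 + 25 = 40
Therefore output = [34, 37, 40].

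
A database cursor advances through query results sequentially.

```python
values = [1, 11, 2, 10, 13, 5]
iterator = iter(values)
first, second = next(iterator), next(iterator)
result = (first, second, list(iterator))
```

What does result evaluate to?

Step 1: Create iterator over [1, 11, 2, 10, 13, 5].
Step 2: first = 1, second = 11.
Step 3: Remaining elements: [2, 10, 13, 5].
Therefore result = (1, 11, [2, 10, 13, 5]).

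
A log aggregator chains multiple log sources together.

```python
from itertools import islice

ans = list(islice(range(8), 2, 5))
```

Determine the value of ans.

Step 1: islice(range(8), 2, 5) takes elements at indices [2, 5).
Step 2: Elements: [2, 3, 4].
Therefore ans = [2, 3, 4].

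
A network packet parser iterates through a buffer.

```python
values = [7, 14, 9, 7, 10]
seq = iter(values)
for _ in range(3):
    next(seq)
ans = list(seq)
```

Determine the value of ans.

Step 1: Create iterator over [7, 14, 9, 7, 10].
Step 2: Advance 3 positions (consuming [7, 14, 9]).
Step 3: list() collects remaining elements: [7, 10].
Therefore ans = [7, 10].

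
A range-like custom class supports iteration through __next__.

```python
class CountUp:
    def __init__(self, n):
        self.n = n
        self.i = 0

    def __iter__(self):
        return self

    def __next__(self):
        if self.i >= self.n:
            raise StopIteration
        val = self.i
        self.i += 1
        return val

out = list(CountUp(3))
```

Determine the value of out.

Step 1: CountUp(3) creates an iterator counting 0 to 2.
Step 2: list() consumes all values: [0, 1, 2].
Therefore out = [0, 1, 2].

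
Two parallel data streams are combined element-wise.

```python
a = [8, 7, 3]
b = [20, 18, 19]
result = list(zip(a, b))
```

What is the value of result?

Step 1: zip pairs elements at same index:
  Index 0: (8, 20)
  Index 1: (7, 18)
  Index 2: (3, 19)
Therefore result = [(8, 20), (7, 18), (3, 19)].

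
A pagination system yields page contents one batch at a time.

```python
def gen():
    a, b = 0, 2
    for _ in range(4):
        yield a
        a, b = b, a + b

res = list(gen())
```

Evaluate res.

Step 1: Fibonacci-like sequence starting with a=0, b=2:
  Iteration 1: yield a=0, then a,b = 2,2
  Iteration 2: yield a=2, then a,b = 2,4
  Iteration 3: yield a=2, then a,b = 4,6
  Iteration 4: yield a=4, then a,b = 6,10
Therefore res = [0, 2, 2, 4].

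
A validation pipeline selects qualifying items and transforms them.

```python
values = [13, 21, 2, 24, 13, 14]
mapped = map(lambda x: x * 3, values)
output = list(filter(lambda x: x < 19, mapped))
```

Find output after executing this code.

Step 1: Map x * 3:
  13 -> 39
  21 -> 63
  2 -> 6
  24 -> 72
  13 -> 39
  14 -> 42
Step 2: Filter for < 19:
  39: removed
  63: removed
  6: kept
  72: removed
  39: removed
  42: removed
Therefore output = [6].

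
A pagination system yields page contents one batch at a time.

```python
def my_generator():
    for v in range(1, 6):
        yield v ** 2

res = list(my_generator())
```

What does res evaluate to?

Step 1: For each v in range(1, 6), yield v**2:
  v=1: yield 1**2 = 1
  v=2: yield 2**2 = 4
  v=3: yield 3**2 = 9
  v=4: yield 4**2 = 16
  v=5: yield 5**2 = 25
Therefore res = [1, 4, 9, 16, 25].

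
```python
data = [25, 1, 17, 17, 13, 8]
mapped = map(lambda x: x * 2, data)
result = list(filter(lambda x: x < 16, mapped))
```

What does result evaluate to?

Step 1: Map x * 2:
  25 -> 50
  1 -> 2
  17 -> 34
  17 -> 34
  13 -> 26
  8 -> 16
Step 2: Filter for < 16:
  50: removed
  2: kept
  34: removed
  34: removed
  26: removed
  16: removed
Therefore result = [2].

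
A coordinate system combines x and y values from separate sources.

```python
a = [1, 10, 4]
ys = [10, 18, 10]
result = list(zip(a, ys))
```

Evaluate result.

Step 1: zip pairs elements at same index:
  Index 0: (1, 10)
  Index 1: (10, 18)
  Index 2: (4, 10)
Therefore result = [(1, 10), (10, 18), (4, 10)].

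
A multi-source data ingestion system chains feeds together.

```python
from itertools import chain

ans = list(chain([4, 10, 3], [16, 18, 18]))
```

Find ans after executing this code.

Step 1: chain() concatenates iterables: [4, 10, 3] + [16, 18, 18].
Therefore ans = [4, 10, 3, 16, 18, 18].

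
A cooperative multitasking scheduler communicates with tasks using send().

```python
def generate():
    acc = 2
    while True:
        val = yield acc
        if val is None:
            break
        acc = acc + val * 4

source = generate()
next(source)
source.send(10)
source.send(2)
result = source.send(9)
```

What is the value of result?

Step 1: next() -> yield acc=2.
Step 2: send(10) -> val=10, acc = 2 + 10*4 = 42, yield 42.
Step 3: send(2) -> val=2, acc = 42 + 2*4 = 50, yield 50.
Step 4: send(9) -> val=9, acc = 50 + 9*4 = 86, yield 86.
Therefore result = 86.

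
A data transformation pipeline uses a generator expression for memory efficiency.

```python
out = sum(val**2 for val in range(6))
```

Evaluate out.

Step 1: Compute val**2 for each val in range(6):
  val=0: 0**2 = 0
  val=1: 1**2 = 1
  val=2: 2**2 = 4
  val=3: 3**2 = 9
  val=4: 4**2 = 16
  val=5: 5**2 = 25
Step 2: sum = 0 + 1 + 4 + 9 + 16 + 25 = 55.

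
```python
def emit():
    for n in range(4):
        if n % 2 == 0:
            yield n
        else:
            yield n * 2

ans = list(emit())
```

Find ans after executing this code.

Step 1: For each n in range(4), yield n if even, else n*2:
  n=0 (even): yield 0
  n=1 (odd): yield 1*2 = 2
  n=2 (even): yield 2
  n=3 (odd): yield 3*2 = 6
Therefore ans = [0, 2, 2, 6].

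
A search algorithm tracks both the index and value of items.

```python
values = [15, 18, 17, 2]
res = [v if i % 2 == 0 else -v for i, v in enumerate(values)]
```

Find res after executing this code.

Step 1: For each (i, v), keep v if i is even, negate if odd:
  i=0 (even): keep 15
  i=1 (odd): negate to -18
  i=2 (even): keep 17
  i=3 (odd): negate to -2
Therefore res = [15, -18, 17, -2].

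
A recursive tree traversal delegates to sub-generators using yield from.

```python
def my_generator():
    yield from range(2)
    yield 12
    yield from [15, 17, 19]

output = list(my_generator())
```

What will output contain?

Step 1: Trace yields in order:
  yield 0
  yield 1
  yield 12
  yield 15
  yield 17
  yield 19
Therefore output = [0, 1, 12, 15, 17, 19].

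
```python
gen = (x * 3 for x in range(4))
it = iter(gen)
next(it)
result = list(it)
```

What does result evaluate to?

Step 1: Generator produces [0, 3, 6, 9].
Step 2: next(it) consumes first element (0).
Step 3: list(it) collects remaining: [3, 6, 9].
Therefore result = [3, 6, 9].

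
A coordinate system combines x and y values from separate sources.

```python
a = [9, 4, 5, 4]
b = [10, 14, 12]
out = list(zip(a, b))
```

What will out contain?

Step 1: zip stops at shortest (len(a)=4, len(b)=3):
  Index 0: (9, 10)
  Index 1: (4, 14)
  Index 2: (5, 12)
Step 2: Last element of a (4) has no pair, dropped.
Therefore out = [(9, 10), (4, 14), (5, 12)].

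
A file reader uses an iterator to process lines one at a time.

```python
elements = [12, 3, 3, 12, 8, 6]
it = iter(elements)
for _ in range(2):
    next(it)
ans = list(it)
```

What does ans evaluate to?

Step 1: Create iterator over [12, 3, 3, 12, 8, 6].
Step 2: Advance 2 positions (consuming [12, 3]).
Step 3: list() collects remaining elements: [3, 12, 8, 6].
Therefore ans = [3, 12, 8, 6].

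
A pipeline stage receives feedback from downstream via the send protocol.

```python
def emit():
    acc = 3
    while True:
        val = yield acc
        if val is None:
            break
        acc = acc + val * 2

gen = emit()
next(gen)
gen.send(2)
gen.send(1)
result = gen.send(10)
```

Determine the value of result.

Step 1: next() -> yield acc=3.
Step 2: send(2) -> val=2, acc = 3 + 2*2 = 7, yield 7.
Step 3: send(1) -> val=1, acc = 7 + 1*2 = 9, yield 9.
Step 4: send(10) -> val=10, acc = 9 + 10*2 = 29, yield 29.
Therefore result = 29.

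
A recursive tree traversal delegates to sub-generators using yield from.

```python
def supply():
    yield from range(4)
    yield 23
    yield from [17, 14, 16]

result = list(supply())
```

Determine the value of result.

Step 1: Trace yields in order:
  yield 0
  yield 1
  yield 2
  yield 3
  yield 23
  yield 17
  yield 14
  yield 16
Therefore result = [0, 1, 2, 3, 23, 17, 14, 16].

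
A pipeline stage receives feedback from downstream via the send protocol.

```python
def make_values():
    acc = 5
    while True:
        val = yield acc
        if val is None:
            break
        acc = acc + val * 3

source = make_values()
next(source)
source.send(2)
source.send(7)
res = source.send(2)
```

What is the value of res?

Step 1: next() -> yield acc=5.
Step 2: send(2) -> val=2, acc = 5 + 2*3 = 11, yield 11.
Step 3: send(7) -> val=7, acc = 11 + 7*3 = 32, yield 32.
Step 4: send(2) -> val=2, acc = 32 + 2*3 = 38, yield 38.
Therefore res = 38.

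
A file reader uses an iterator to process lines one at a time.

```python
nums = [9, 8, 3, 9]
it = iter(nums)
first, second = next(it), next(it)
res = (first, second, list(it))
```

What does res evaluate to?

Step 1: Create iterator over [9, 8, 3, 9].
Step 2: first = 9, second = 8.
Step 3: Remaining elements: [3, 9].
Therefore res = (9, 8, [3, 9]).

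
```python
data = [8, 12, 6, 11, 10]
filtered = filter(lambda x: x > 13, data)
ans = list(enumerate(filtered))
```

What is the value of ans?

Step 1: Filter [8, 12, 6, 11, 10] for > 13: [].
Step 2: enumerate re-indexes from 0: [].
Therefore ans = [].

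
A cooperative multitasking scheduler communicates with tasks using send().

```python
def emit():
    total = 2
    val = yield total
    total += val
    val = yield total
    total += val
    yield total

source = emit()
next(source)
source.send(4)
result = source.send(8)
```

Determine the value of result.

Step 1: next() -> yield total=2.
Step 2: send(4) -> val=4, total = 2+4 = 6, yield 6.
Step 3: send(8) -> val=8, total = 6+8 = 14, yield 14.
Therefore result = 14.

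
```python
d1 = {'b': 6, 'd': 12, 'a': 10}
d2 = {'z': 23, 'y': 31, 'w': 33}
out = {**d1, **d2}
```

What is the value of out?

Step 1: Merge d1 and d2 (d2 values override on key conflicts).
Step 2: d1 has keys ['b', 'd', 'a'], d2 has keys ['z', 'y', 'w'].
Therefore out = {'b': 6, 'd': 12, 'a': 10, 'z': 23, 'y': 31, 'w': 33}.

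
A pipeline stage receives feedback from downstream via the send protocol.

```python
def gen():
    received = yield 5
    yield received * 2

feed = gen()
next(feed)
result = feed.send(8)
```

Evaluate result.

Step 1: next(feed) advances to first yield, producing 5.
Step 2: send(8) resumes, received = 8.
Step 3: yield received * 2 = 8 * 2 = 16.
Therefore result = 16.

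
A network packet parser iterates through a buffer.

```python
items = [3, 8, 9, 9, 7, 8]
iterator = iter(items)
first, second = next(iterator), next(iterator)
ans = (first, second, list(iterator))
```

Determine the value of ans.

Step 1: Create iterator over [3, 8, 9, 9, 7, 8].
Step 2: first = 3, second = 8.
Step 3: Remaining elements: [9, 9, 7, 8].
Therefore ans = (3, 8, [9, 9, 7, 8]).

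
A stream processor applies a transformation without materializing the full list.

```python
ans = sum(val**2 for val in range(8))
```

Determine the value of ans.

Step 1: Compute val**2 for each val in range(8):
  val=0: 0**2 = 0
  val=1: 1**2 = 1
  val=2: 2**2 = 4
  val=3: 3**2 = 9
  val=4: 4**2 = 16
  val=5: 5**2 = 25
  val=6: 6**2 = 36
  val=7: 7**2 = 49
Step 2: sum = 0 + 1 + 4 + 9 + 16 + 25 + 36 + 49 = 140.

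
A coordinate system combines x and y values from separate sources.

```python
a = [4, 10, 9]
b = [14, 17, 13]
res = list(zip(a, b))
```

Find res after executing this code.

Step 1: zip pairs elements at same index:
  Index 0: (4, 14)
  Index 1: (10, 17)
  Index 2: (9, 13)
Therefore res = [(4, 14), (10, 17), (9, 13)].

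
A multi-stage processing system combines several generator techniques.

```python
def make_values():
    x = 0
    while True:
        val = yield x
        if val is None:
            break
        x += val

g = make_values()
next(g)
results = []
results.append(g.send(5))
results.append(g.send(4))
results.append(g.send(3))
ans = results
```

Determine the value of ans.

Step 1: next(g) -> yield 0.
Step 2: send(5) -> x = 5, yield 5.
Step 3: send(4) -> x = 9, yield 9.
Step 4: send(3) -> x = 12, yield 12.
Therefore ans = [5, 9, 12].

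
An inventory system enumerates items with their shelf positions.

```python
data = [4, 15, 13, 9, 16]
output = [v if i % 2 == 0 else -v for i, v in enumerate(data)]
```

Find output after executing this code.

Step 1: For each (i, v), keep v if i is even, negate if odd:
  i=0 (even): keep 4
  i=1 (odd): negate to -15
  i=2 (even): keep 13
  i=3 (odd): negate to -9
  i=4 (even): keep 16
Therefore output = [4, -15, 13, -9, 16].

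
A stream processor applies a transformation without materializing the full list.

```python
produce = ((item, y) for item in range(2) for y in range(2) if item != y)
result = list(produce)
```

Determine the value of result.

Step 1: Nested generator over range(2) x range(2) where item != y:
  (0, 0): excluded (item == y)
  (0, 1): included
  (1, 0): included
  (1, 1): excluded (item == y)
Therefore result = [(0, 1), (1, 0)].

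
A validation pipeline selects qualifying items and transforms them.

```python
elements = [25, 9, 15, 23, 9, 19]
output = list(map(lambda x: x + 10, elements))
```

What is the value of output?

Step 1: Apply lambda x: x + 10 to each element:
  25 -> 35
  9 -> 19
  15 -> 25
  23 -> 33
  9 -> 19
  19 -> 29
Therefore output = [35, 19, 25, 33, 19, 29].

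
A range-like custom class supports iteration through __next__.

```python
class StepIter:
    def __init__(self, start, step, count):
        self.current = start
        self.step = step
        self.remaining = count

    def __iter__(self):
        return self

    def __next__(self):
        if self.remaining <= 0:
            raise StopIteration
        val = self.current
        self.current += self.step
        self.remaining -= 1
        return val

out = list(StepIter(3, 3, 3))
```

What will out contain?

Step 1: StepIter starts at 3, increments by 3, for 3 steps:
  Yield 3, then current += 3
  Yield 6, then current += 3
  Yield 9, then current += 3
Therefore out = [3, 6, 9].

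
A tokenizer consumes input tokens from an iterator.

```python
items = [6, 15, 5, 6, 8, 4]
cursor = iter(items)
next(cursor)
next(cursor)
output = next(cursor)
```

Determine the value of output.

Step 1: Create iterator over [6, 15, 5, 6, 8, 4].
Step 2: next() consumes 6.
Step 3: next() consumes 15.
Step 4: next() returns 5.
Therefore output = 5.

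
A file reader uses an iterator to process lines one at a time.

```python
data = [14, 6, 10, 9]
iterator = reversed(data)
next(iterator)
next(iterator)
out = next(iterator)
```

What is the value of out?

Step 1: reversed([14, 6, 10, 9]) gives iterator: [9, 10, 6, 14].
Step 2: First next() = 9, second next() = 10.
Step 3: Third next() = 6.
Therefore out = 6.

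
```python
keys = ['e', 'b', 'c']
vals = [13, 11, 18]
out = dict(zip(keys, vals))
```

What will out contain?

Step 1: zip pairs keys with values:
  'e' -> 13
  'b' -> 11
  'c' -> 18
Therefore out = {'e': 13, 'b': 11, 'c': 18}.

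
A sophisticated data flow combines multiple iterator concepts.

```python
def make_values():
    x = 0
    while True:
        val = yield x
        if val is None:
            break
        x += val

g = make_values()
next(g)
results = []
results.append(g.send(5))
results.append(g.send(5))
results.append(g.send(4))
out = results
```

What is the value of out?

Step 1: next(g) -> yield 0.
Step 2: send(5) -> x = 5, yield 5.
Step 3: send(5) -> x = 10, yield 10.
Step 4: send(4) -> x = 14, yield 14.
Therefore out = [5, 10, 14].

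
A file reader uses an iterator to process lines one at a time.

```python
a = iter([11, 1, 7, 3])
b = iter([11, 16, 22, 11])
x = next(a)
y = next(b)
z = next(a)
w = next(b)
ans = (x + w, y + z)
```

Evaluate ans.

Step 1: a iterates [11, 1, 7, 3], b iterates [11, 16, 22, 11].
Step 2: x = next(a) = 11, y = next(b) = 11.
Step 3: z = next(a) = 1, w = next(b) = 16.
Step 4: ans = (11 + 16, 11 + 1) = (27, 12).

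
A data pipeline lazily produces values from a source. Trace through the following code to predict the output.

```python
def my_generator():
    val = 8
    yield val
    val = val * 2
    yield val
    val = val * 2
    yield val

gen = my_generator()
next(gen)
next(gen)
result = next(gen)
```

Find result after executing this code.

Step 1: Trace through generator execution:
  Yield 1: val starts at 8, yield 8
  Yield 2: val = 8 * 2 = 16, yield 16
  Yield 3: val = 16 * 2 = 32, yield 32
Step 2: First next() gets 8, second next() gets the second value, third next() yields 32.
Therefore result = 32.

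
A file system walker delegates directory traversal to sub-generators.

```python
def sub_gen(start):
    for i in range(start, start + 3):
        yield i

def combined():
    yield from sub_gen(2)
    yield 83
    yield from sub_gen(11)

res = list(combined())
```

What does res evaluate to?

Step 1: combined() delegates to sub_gen(2):
  yield 2
  yield 3
  yield 4
Step 2: yield 83
Step 3: Delegates to sub_gen(11):
  yield 11
  yield 12
  yield 13
Therefore res = [2, 3, 4, 83, 11, 12, 13].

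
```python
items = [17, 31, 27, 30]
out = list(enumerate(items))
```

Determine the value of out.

Step 1: enumerate pairs each element with its index:
  (0, 17)
  (1, 31)
  (2, 27)
  (3, 30)
Therefore out = [(0, 17), (1, 31), (2, 27), (3, 30)].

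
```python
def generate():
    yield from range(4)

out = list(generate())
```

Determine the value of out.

Step 1: yield from delegates to the iterable, yielding each element.
Step 2: Collected values: [0, 1, 2, 3].
Therefore out = [0, 1, 2, 3].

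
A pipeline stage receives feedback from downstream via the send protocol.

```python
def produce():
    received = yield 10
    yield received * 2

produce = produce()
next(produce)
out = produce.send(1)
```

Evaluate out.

Step 1: next(produce) advances to first yield, producing 10.
Step 2: send(1) resumes, received = 1.
Step 3: yield received * 2 = 1 * 2 = 2.
Therefore out = 2.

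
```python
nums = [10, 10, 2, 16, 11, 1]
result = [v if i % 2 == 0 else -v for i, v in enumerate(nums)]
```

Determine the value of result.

Step 1: For each (i, v), keep v if i is even, negate if odd:
  i=0 (even): keep 10
  i=1 (odd): negate to -10
  i=2 (even): keep 2
  i=3 (odd): negate to -16
  i=4 (even): keep 11
  i=5 (odd): negate to -1
Therefore result = [10, -10, 2, -16, 11, -1].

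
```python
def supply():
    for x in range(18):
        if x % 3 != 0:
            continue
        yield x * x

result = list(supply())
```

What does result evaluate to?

Step 1: Only yield x**2 when x is divisible by 3:
  x=0: 0 % 3 == 0, yield 0**2 = 0
  x=3: 3 % 3 == 0, yield 3**2 = 9
  x=6: 6 % 3 == 0, yield 6**2 = 36
  x=9: 9 % 3 == 0, yield 9**2 = 81
  x=12: 12 % 3 == 0, yield 12**2 = 144
  x=15: 15 % 3 == 0, yield 15**2 = 225
Therefore result = [0, 9, 36, 81, 144, 225].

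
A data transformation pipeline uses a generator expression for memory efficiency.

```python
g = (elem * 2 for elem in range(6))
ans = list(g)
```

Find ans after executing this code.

Step 1: For each elem in range(6), compute elem*2:
  elem=0: 0*2 = 0
  elem=1: 1*2 = 2
  elem=2: 2*2 = 4
  elem=3: 3*2 = 6
  elem=4: 4*2 = 8
  elem=5: 5*2 = 10
Therefore ans = [0, 2, 4, 6, 8, 10].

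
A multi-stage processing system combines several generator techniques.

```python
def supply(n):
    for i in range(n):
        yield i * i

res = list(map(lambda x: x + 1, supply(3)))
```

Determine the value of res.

Step 1: supply(3) yields squares: [0, 1, 4].
Step 2: map adds 1 to each: [1, 2, 5].
Therefore res = [1, 2, 5].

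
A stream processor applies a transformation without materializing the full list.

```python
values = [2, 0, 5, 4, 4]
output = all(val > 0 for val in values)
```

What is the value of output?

Step 1: Check val > 0 for each element in [2, 0, 5, 4, 4]:
  2 > 0: True
  0 > 0: False
  5 > 0: True
  4 > 0: True
  4 > 0: True
Step 2: all() returns False.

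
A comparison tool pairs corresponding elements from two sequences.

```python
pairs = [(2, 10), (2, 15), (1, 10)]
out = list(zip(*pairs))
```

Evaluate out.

Step 1: zip(*pairs) transposes: unzips [(2, 10), (2, 15), (1, 10)] into separate sequences.
Step 2: First elements: (2, 2, 1), second elements: (10, 15, 10).
Therefore out = [(2, 2, 1), (10, 15, 10)].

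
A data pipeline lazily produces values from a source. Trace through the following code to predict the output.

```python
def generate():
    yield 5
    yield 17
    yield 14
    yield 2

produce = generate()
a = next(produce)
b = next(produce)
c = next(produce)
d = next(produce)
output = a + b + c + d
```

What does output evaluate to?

Step 1: Create generator and consume all values:
  a = next(produce) = 5
  b = next(produce) = 17
  c = next(produce) = 14
  d = next(produce) = 2
Step 2: output = 5 + 17 + 14 + 2 = 38.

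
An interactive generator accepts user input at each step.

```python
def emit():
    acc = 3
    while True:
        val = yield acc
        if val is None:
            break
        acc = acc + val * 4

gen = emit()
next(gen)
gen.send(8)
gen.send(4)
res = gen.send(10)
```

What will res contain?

Step 1: next() -> yield acc=3.
Step 2: send(8) -> val=8, acc = 3 + 8*4 = 35, yield 35.
Step 3: send(4) -> val=4, acc = 35 + 4*4 = 51, yield 51.
Step 4: send(10) -> val=10, acc = 51 + 10*4 = 91, yield 91.
Therefore res = 91.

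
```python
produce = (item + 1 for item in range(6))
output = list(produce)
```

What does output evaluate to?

Step 1: For each item in range(6), compute item+1:
  item=0: 0+1 = 1
  item=1: 1+1 = 2
  item=2: 2+1 = 3
  item=3: 3+1 = 4
  item=4: 4+1 = 5
  item=5: 5+1 = 6
Therefore output = [1, 2, 3, 4, 5, 6].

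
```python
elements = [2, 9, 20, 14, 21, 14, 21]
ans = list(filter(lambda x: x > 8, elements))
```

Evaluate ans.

Step 1: Filter elements > 8:
  2: removed
  9: kept
  20: kept
  14: kept
  21: kept
  14: kept
  21: kept
Therefore ans = [9, 20, 14, 21, 14, 21].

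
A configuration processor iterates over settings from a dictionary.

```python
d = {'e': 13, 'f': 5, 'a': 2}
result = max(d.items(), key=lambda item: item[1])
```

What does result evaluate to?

Step 1: Find item with maximum value:
  ('e', 13)
  ('f', 5)
  ('a', 2)
Step 2: Maximum value is 13 at key 'e'.
Therefore result = ('e', 13).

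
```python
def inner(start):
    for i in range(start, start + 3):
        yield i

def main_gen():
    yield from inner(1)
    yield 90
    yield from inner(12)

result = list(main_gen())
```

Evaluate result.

Step 1: main_gen() delegates to inner(1):
  yield 1
  yield 2
  yield 3
Step 2: yield 90
Step 3: Delegates to inner(12):
  yield 12
  yield 13
  yield 14
Therefore result = [1, 2, 3, 90, 12, 13, 14].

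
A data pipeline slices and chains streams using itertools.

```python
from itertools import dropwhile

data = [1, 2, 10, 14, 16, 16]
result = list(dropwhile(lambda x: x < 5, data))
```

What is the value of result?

Step 1: dropwhile drops elements while < 5:
  1 < 5: dropped
  2 < 5: dropped
  10: kept (dropping stopped)
Step 2: Remaining elements kept regardless of condition.
Therefore result = [10, 14, 16, 16].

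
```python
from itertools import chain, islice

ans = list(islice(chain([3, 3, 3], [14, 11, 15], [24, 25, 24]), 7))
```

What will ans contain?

Step 1: chain([3, 3, 3], [14, 11, 15], [24, 25, 24]) = [3, 3, 3, 14, 11, 15, 24, 25, 24].
Step 2: islice takes first 7 elements: [3, 3, 3, 14, 11, 15, 24].
Therefore ans = [3, 3, 3, 14, 11, 15, 24].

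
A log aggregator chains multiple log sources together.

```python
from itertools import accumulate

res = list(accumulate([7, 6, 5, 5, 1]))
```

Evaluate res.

Step 1: accumulate computes running sums:
  + 7 = 7
  + 6 = 13
  + 5 = 18
  + 5 = 23
  + 1 = 24
Therefore res = [7, 13, 18, 23, 24].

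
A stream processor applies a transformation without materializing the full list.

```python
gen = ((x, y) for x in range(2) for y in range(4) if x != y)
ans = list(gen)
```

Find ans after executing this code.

Step 1: Nested generator over range(2) x range(4) where x != y:
  (0, 0): excluded (x == y)
  (0, 1): included
  (0, 2): included
  (0, 3): included
  (1, 0): included
  (1, 1): excluded (x == y)
  (1, 2): included
  (1, 3): included
Therefore ans = [(0, 1), (0, 2), (0, 3), (1, 0), (1, 2), (1, 3)].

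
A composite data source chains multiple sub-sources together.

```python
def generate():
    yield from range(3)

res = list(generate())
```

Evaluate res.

Step 1: yield from delegates to the iterable, yielding each element.
Step 2: Collected values: [0, 1, 2].
Therefore res = [0, 1, 2].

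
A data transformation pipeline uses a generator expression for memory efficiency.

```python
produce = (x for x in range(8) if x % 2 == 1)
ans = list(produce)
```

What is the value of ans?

Step 1: Filter range(8) keeping only odd values:
  x=0: even, excluded
  x=1: odd, included
  x=2: even, excluded
  x=3: odd, included
  x=4: even, excluded
  x=5: odd, included
  x=6: even, excluded
  x=7: odd, included
Therefore ans = [1, 3, 5, 7].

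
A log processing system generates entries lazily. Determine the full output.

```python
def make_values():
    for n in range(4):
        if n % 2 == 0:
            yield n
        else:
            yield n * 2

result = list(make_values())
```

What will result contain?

Step 1: For each n in range(4), yield n if even, else n*2:
  n=0 (even): yield 0
  n=1 (odd): yield 1*2 = 2
  n=2 (even): yield 2
  n=3 (odd): yield 3*2 = 6
Therefore result = [0, 2, 2, 6].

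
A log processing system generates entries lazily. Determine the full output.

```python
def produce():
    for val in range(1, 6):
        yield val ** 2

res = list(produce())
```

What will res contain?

Step 1: For each val in range(1, 6), yield val**2:
  val=1: yield 1**2 = 1
  val=2: yield 2**2 = 4
  val=3: yield 3**2 = 9
  val=4: yield 4**2 = 16
  val=5: yield 5**2 = 25
Therefore res = [1, 4, 9, 16, 25].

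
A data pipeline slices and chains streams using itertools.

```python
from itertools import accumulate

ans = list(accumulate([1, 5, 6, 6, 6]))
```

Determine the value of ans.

Step 1: accumulate computes running sums:
  + 1 = 1
  + 5 = 6
  + 6 = 12
  + 6 = 18
  + 6 = 24
Therefore ans = [1, 6, 12, 18, 24].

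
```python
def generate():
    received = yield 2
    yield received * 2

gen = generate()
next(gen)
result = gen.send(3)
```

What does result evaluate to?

Step 1: next(gen) advances to first yield, producing 2.
Step 2: send(3) resumes, received = 3.
Step 3: yield received * 2 = 3 * 2 = 6.
Therefore result = 6.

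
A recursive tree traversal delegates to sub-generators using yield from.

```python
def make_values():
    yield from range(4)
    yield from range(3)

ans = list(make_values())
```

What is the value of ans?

Step 1: Trace yields in order:
  yield 0
  yield 1
  yield 2
  yield 3
  yield 0
  yield 1
  yield 2
Therefore ans = [0, 1, 2, 3, 0, 1, 2].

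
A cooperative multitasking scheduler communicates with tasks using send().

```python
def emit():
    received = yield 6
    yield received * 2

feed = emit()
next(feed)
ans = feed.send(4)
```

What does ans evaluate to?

Step 1: next(feed) advances to first yield, producing 6.
Step 2: send(4) resumes, received = 4.
Step 3: yield received * 2 = 4 * 2 = 8.
Therefore ans = 8.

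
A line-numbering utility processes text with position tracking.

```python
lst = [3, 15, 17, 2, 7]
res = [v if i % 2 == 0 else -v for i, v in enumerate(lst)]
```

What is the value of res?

Step 1: For each (i, v), keep v if i is even, negate if odd:
  i=0 (even): keep 3
  i=1 (odd): negate to -15
  i=2 (even): keep 17
  i=3 (odd): negate to -2
  i=4 (even): keep 7
Therefore res = [3, -15, 17, -2, 7].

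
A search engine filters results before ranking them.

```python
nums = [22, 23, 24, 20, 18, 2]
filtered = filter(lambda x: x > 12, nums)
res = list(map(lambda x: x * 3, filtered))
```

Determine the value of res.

Step 1: Filter nums for elements > 12:
  22: kept
  23: kept
  24: kept
  20: kept
  18: kept
  2: removed
Step 2: Map x * 3 on filtered [22, 23, 24, 20, 18]:
  22 -> 66
  23 -> 69
  24 -> 72
  20 -> 60
  18 -> 54
Therefore res = [66, 69, 72, 60, 54].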